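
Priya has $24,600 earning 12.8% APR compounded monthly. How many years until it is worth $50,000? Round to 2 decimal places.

5.57 years

Periodic rate i = 0.128/12 = 0.0106667.
(1+i)^n = 50000/24600 = 2.03252, so n = ln 2.03252 / ln 1.01067 = 66.8487 months
= 66.8487/12 years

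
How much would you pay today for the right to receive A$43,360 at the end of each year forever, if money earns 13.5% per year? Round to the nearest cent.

PV = PMT / i = 43360 / 0.135 = 321,185.1852

A$321,185.19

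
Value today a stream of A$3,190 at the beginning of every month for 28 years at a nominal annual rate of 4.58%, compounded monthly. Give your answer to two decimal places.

Periodic rate i = 0.0458/12 = 0.00381667; n = 28 × 12 = 336 periods.
PV = 3190 × [1 − (1+0.00381667)^(−336)] / 0.00381667 × (1+i) = 3190 × 189.879494 = 605,715.5870
Payments are at the start of each period, so multiply by (1+i).

A$605,715.59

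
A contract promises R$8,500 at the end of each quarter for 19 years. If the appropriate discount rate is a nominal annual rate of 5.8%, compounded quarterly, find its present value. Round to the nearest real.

R$389,918

i = 0.058/4 = 0.0145 per quarter; n = 19·4 = 76.
Annuity factor a(76|0.0145) = 45.872744; PV = 8500 × 45.872744 = 389,918.3228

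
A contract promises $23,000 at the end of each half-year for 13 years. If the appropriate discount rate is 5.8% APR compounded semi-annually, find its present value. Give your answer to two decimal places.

With 2 periods per year: i = 0.029, n = 26.
Annuity factor a(26|0.029) = 18.084329; PV = 23000 × 18.084329 = 415,939.5687

$415,939.57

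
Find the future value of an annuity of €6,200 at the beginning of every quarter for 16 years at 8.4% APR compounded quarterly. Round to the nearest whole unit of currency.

With 4 periods per year: i = 0.021, n = 64.
Accumulation factor s(64|0.021) × (1+i) = 135.226849; FV = 6200 × 135.226849 = 838,406.4636
(annuity-due: payments at period start, so ×(1+i).)

€838,406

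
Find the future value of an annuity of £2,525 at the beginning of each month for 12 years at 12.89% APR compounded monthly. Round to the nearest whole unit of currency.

With 12 periods per year: i = 0.0107417, n = 144.
Accumulation factor s(144|0.0107417) × (1+i) = 344.185822; FV = 2525 × 344.185822 = 869,069.1998
(Beginning-of-period payments → annuity-due factor ×(1+i).)

£869,069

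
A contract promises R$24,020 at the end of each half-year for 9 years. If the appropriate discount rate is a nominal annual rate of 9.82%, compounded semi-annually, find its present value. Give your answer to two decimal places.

i = 0.0982/2 = 0.0491 per half-year; n = 9·2 = 18.
PV = 24020 × [1 − (1+0.0491)^(−18)] / 0.0491 = 24020 × 11.772219 = 282,768.7001

R$282,768.70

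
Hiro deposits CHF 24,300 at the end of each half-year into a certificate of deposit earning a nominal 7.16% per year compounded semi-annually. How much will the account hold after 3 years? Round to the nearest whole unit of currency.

i = 0.0716/2 = 0.0358 per half-year; n = 3·2 = 6.
FV = 24300 × [(1+0.0358)^6 − 1] / 0.0358 = 24300 × 6.563331 = 159,488.9422

CHF 159,489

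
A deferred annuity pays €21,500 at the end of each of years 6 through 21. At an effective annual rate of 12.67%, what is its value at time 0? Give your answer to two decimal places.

PV at t=5 (ordinary 16-year annuity): 21500 × a(16|0.1267) = 21500 × 6.722377 = 144,531.1145
Discount back 5 years: 144,531.1145 × (1+0.1267)^(−5) = 144,531.1145 × 0.550755 = 79,601.2486

€79,601.25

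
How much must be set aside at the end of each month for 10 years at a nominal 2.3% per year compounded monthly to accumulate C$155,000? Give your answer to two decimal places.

C$1,150.05

i = 0.023/12 = 0.00191667 per month; n = 10·12 = 120.
FV-annuity factor = 134.777206; PMT = 155000 / 134.777206 = 1,150.0461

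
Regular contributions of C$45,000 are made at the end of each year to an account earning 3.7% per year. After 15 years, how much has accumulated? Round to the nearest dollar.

FV = PMT · [(1+i)^n − 1] / i = 45000 · 19.583029 = 881,236.2895

C$881,236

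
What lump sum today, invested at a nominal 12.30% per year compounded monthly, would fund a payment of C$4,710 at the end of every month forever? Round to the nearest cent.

Periodic rate i = 0.123/12 = 0.01025.
PV = PMT / i = 4710 / 0.01025 = 459,512.1951

C$459,512.20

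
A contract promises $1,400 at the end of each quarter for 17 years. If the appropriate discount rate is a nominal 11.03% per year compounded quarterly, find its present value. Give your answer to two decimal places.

$42,785.30

With 4 periods per year: i = 0.027575, n = 68.
Annuity factor a(68|0.027575) = 30.560930; PV = 1400 × 30.560930 = 42,785.3025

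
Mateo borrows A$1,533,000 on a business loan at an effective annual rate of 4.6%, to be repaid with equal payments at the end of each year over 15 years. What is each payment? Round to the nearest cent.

A$143,726.53

Annuity-PV factor = 10.666090; PMT = 1.533e+06 / 10.666090 = 143,726.5252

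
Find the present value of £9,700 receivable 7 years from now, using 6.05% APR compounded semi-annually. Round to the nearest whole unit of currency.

Periodic rate i = 0.0605/2 = 0.03025; n = 7 × 2 = 14 periods.
PV = 9,700 / (1 + 0.03025)^14 = 9,700 / 1.517738 = 6,391.0911

£6,391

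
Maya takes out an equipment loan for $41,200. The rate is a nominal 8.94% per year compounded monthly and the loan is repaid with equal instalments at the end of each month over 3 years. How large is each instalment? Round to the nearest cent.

$1,309.00

Periodic rate i = 0.0894/12 = 0.00745; n = 3 × 12 = 36 periods.
Annuity-PV factor = 31.474437; PMT = 41200 / 31.474437 = 1,308.9988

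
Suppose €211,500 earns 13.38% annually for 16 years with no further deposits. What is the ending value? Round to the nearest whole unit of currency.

€1,577,225

FV = PV·(1+i)^n = 211,500 × 7.457328 = 1,577,224.8616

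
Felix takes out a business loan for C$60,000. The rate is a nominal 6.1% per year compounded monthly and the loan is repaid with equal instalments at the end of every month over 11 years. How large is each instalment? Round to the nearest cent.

With 12 periods per year: i = 0.00508333, n = 132.
Annuity-PV factor = 95.986870; PMT = 60000 / 95.986870 = 625.0855

C$625.09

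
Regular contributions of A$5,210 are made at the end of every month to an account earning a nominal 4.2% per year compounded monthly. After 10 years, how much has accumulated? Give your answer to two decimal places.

With 12 periods per year: i = 0.0035, n = 120.
Accumulation factor s(120|0.0035) = 148.813122; FV = 5210 × 148.813122 = 775,316.3646

A$775,316.36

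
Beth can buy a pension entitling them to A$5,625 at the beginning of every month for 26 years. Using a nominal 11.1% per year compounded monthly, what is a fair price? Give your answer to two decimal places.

With 12 periods per year: i = 0.00925, n = 312.
PV = PMT · [1 − (1+i)^(−n)] / i × (1+i) = 5625 · 102.938686 = 579,030.1073
Payments are at the start of each period, so multiply by (1+i).

A$579,030.11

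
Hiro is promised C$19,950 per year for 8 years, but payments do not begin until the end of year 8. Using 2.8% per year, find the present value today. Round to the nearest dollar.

PV at t=7 (ordinary 8-year annuity): 19950 × a(8|0.028) = 19950 × 7.079295 = 141,231.9290
PV₀ = 141,231.9290 / (1+0.028)^7 = 141,231.9290 / 1.213254 = 116,407.5338

C$116,408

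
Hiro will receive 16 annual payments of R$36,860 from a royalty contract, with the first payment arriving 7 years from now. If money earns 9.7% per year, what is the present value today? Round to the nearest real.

R$168,472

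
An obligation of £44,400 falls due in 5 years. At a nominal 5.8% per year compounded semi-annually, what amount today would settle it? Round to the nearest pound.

With 2 periods per year: i = 0.029, n = 10.
PV = FV·(1+i)^(−n) = 44,400 × 0.751357 = 33,360.2443

£33,360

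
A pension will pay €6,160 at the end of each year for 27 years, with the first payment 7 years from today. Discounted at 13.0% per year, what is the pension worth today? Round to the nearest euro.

€21,920

PV at t=6 (ordinary 27-year annuity): 6160 × a(27|0.13) = 6160 × 7.408556 = 45,636.7041
PV₀ = 45,636.7041 / (1+0.13)^6 = 45,636.7041 / 2.081952 = 21,920.1545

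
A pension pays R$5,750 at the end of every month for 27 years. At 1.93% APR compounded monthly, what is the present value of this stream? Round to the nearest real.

R$1,451,089

i = 0.0193/12 = 0.00160833 per month; n = 27·12 = 324.
Annuity factor a(324|0.00160833) = 252.363369; PV = 5750 × 252.363369 = 1,451,089.3732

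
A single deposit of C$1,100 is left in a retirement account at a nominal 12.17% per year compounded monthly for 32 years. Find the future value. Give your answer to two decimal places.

C$52,989.56

With 12 periods per year: i = 0.0101417, n = 384.
FV = 1,100 × (1 + 0.0101417)^384 = 52,989.5559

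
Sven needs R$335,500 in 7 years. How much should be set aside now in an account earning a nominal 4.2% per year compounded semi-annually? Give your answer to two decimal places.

R$250,802.66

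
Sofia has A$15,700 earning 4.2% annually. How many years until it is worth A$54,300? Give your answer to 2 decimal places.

30.16 years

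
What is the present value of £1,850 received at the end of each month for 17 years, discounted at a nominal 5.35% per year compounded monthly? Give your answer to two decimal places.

With 12 periods per year: i = 0.00445833, n = 204.
PV = PMT · [1 − (1+i)^(−n)] / i = 1850 · 133.785322 = 247,502.8464

£247,502.85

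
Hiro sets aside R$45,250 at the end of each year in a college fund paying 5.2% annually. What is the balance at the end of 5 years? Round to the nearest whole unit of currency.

R$251,036

FV = 45250 × [(1+0.052)^5 − 1] / 0.052 = 45250 × 5.547750 = 251,035.7034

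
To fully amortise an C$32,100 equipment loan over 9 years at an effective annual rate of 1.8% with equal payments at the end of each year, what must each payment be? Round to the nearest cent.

PMT = 32100 / ( [1 − (1+0.018)^(−9)] / 0.018 ) = 32100 / 8.240703 = 3,895.2988

C$3,895.30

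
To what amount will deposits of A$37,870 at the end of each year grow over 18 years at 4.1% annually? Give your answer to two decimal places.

FV = PMT · [(1+i)^n − 1] / i = 37870 · 25.882116 = 980,155.7415

A$980,155.74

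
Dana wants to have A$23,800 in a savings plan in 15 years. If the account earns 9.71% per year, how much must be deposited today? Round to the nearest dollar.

PV = FV·(1+i)^(−n) = 23,800 × 0.249062 = 5,927.6661

A$5,928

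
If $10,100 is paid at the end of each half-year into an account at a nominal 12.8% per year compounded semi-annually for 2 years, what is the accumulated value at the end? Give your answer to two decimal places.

Periodic rate i = 0.128/2 = 0.064; n = 2 × 2 = 4 periods.
FV = 10100 × [(1+0.064)^4 − 1] / 0.064 = 10100 × 4.400646 = 44,446.5261

$44,446.53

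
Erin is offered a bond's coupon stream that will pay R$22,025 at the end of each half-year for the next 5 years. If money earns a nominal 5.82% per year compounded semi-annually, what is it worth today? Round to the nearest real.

R$188,744

With 2 periods per year: i = 0.0291, n = 10.
PV = 22025 × [1 − (1+0.0291)^(−10)] / 0.0291 = 22025 × 8.569517 = 188,743.6066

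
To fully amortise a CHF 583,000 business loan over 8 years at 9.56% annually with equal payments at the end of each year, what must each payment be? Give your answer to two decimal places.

Annuity-PV factor = 5.421465; PMT = 583000 / 5.421465 = 107,535.5096

CHF 107,535.51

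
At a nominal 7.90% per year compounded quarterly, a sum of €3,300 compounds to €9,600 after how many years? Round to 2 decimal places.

13.65 years

Periodic rate i = 0.079/4 = 0.01975.
n = ln(9600/3300) / ln(1+0.01975) = ln(2.90909) / 0.019557 = 54.6001 quarters
= 54.6001/4 years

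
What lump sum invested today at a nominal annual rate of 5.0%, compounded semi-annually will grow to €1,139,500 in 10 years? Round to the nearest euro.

i = 0.05/2 = 0.025 per half-year; n = 10·2 = 20.
Discount factor = (1+0.025)^(−20) = 0.610271; PV = 1,139,500 × 0.610271 = 695,403.7394

€695,404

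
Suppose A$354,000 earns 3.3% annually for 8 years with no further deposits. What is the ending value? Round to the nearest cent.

A$458,992.76

FV = PV·(1+i)^n = 354,000 × 1.296590 = 458,992.7590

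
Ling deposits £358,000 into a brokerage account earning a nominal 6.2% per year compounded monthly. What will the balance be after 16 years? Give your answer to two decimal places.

With 12 periods per year: i = 0.00516667, n = 192.
358,000 × (1+0.00516667)^192 = 358,000 × 2.689744 = 962,928.4526

£962,928.45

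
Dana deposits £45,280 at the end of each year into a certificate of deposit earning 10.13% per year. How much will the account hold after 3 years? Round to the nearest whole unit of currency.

FV = 45280 × [(1+0.1013)^3 − 1] / 0.1013 = 45280 × 3.314162 = 150,065.2413

£150,065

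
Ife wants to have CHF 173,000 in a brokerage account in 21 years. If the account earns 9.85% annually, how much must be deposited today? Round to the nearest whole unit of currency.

CHF 24,057

PV = 173,000 / (1 + 0.0985)^21 = 173,000 / 7.191199 = 24,057.1855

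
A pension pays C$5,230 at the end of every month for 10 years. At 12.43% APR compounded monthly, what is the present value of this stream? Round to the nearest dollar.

C$358,299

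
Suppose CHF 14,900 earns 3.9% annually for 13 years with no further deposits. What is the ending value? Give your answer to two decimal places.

FV = 14,900 × (1 + 0.039)^13 = 24,501.2582

CHF 24,501.26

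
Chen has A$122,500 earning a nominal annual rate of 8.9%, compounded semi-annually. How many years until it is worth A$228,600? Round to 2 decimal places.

7.16 years

Periodic rate i = 0.089/2 = 0.0445.
(1+i)^n = 228600/122500 = 1.86612, so n = ln 1.86612 / ln 1.0445 = 14.3291 half-years
= 14.3291/2 years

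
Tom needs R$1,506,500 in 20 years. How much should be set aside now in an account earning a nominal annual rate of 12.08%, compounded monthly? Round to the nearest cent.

R$136,131.85

i = 0.1208/12 = 0.0100667 per month; n = 20·12 = 240.
Discount factor = (1+0.0100667)^(−240) = 0.090363; PV = 1,506,500 × 0.090363 = 136,131.8488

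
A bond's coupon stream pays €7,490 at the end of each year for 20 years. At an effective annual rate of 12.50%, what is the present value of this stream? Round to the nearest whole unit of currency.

€54,238

PV = 7490 × [1 − (1+0.125)^(−20)] / 0.125 = 7490 × 7.241353 = 54,237.7367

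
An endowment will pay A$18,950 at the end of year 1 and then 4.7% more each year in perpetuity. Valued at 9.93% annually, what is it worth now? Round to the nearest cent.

A$362,332.70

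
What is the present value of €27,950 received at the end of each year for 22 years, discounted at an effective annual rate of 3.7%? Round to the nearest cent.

€415,743.03

PV = 27950 × [1 − (1+0.037)^(−22)] / 0.037 = 27950 × 14.874527 = 415,743.0260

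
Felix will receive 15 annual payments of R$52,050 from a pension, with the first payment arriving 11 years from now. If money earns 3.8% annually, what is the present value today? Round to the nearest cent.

R$404,187.74

PV at t=10 (ordinary 15-year annuity): 52050 × a(15|0.038) = 52050 × 11.275503 = 586,889.9450
Discount back 10 years: 586,889.9450 × (1+0.038)^(−10) = 586,889.9450 × 0.688694 = 404,187.7378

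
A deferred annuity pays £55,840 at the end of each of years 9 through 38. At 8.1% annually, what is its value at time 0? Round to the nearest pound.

£333,970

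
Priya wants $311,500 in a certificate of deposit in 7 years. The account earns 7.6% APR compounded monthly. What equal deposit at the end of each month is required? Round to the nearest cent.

$2,820.43

i = 0.076/12 = 0.00633333 per month; n = 7·12 = 84.
PMT = 311500 / ( [(1+0.00633333)^84 − 1] / 0.00633333 ) = 311500 / 110.444235 = 2,820.4279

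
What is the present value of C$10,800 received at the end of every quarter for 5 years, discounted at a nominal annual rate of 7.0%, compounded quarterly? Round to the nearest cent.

i = 0.07/4 = 0.0175 per quarter; n = 5·4 = 20.
Annuity factor a(20|0.0175) = 16.752881; PV = 10800 × 16.752881 = 180,931.1181

C$180,931.12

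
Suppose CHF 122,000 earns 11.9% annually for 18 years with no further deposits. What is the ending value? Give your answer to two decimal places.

122,000 × (1+0.119)^18 = 122,000 × 7.567311 = 923,211.8880

CHF 923,211.89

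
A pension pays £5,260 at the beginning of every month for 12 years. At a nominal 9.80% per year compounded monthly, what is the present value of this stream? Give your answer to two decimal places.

Periodic rate i = 0.098/12 = 0.00816667; n = 12 × 12 = 144 periods.
Annuity factor a(144|0.00816667) × (1+i) = 85.181365; PV = 5260 × 85.181365 = 448,053.9802
(Beginning-of-period payments → annuity-due factor ×(1+i).)

£448,053.98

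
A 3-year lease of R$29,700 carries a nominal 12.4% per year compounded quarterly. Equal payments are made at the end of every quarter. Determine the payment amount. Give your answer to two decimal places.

R$3,001.56

With 4 periods per year: i = 0.031, n = 12.
Annuity-PV factor = 9.894845; PMT = 29700 / 9.894845 = 3,001.5629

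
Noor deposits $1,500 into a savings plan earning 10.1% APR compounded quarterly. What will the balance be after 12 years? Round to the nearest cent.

Periodic rate i = 0.101/4 = 0.02525; n = 12 × 4 = 48 periods.
FV = 1,500 × (1 + 0.02525)^48 = 4,965.0154

$4,965.02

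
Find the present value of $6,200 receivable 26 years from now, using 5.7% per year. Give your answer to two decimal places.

$1,467.04

PV = FV·(1+i)^(−n) = 6,200 × 0.236619 = 1,467.0402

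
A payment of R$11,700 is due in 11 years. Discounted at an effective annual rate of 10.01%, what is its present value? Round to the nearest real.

R$4,097

PV = 11,700 / (1 + 0.1001)^11 = 11,700 / 2.855971 = 4,096.6801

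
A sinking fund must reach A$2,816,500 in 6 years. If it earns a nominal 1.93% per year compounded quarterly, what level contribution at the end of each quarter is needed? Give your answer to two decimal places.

i = 0.0193/4 = 0.004825 per quarter; n = 6·4 = 24.
PMT = 2.8165e+06 / ( [(1+0.004825)^24 − 1] / 0.004825 ) = 2.8165e+06 / 25.380037 = 110,973.0455

A$110,973.05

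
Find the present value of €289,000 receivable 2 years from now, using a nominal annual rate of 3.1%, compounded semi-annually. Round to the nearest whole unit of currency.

€271,755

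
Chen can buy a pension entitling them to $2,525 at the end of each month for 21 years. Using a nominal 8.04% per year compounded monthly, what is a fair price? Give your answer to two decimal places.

With 12 periods per year: i = 0.0067, n = 252.
Annuity factor a(252|0.0067) = 121.513639; PV = 2525 × 121.513639 = 306,821.9377

$306,821.94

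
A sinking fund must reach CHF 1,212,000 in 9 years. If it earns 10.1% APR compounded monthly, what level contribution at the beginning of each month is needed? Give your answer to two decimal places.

Periodic rate i = 0.101/12 = 0.00841667; n = 9 × 12 = 108 periods.
PMT = 1.212e+06 / ( [(1+0.00841667)^108 − 1] / 0.00841667 × (1+i) ) = 1.212e+06 / 176.412974 = 6,870.2430

CHF 6,870.24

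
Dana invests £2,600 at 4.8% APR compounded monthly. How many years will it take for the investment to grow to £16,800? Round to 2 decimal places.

Periodic rate i = 0.048/12 = 0.004.
n = ln(16800/2600) / ln(1+0.004) = ln(6.46154) / 0.003992 = 467.3992 months
= 467.3992/12 years

38.95 years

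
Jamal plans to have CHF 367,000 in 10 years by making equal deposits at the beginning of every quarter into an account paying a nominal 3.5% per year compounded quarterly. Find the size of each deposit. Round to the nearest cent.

CHF 7,635.71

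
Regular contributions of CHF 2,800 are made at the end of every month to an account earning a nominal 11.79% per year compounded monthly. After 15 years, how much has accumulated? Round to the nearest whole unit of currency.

CHF 1,371,266

With 12 periods per year: i = 0.009825, n = 180.
FV = 2800 × [(1+0.009825)^180 − 1] / 0.009825 = 2800 × 489.737859 = 1,371,266.0040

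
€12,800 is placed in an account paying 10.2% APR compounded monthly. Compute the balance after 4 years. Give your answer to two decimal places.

i = 0.102/12 = 0.0085 per month; n = 4·12 = 48.
FV = PV·(1+i)^n = 12,800 × 1.501216 = 19,215.5709

€19,215.57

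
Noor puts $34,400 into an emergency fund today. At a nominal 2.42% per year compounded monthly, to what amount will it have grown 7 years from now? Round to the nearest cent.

$40,743.08

i = 0.0242/12 = 0.00201667 per month; n = 7·12 = 84.
FV = 34,400 × (1 + 0.00201667)^84 = 40,743.0789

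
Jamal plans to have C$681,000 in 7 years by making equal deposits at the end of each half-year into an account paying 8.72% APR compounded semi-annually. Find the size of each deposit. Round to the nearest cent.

C$36,319.52

i = 0.0872/2 = 0.0436 per half-year; n = 7·2 = 14.
FV-annuity factor = 18.750246; PMT = 681000 / 18.750246 = 36,319.5228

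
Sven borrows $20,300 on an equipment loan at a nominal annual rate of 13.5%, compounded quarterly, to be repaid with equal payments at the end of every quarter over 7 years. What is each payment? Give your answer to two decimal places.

$1,132.04

With 4 periods per year: i = 0.03375, n = 28.
PMT = 20300 / ( [1 − (1+0.03375)^(−28)] / 0.03375 ) = 20300 / 17.932169 = 1,132.0438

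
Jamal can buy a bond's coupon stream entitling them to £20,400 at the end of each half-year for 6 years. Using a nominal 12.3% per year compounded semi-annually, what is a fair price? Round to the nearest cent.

£169,632.68

Periodic rate i = 0.123/2 = 0.0615; n = 6 × 2 = 12 periods.
PV = 20400 × [1 − (1+0.0615)^(−12)] / 0.0615 = 20400 × 8.315327 = 169,632.6756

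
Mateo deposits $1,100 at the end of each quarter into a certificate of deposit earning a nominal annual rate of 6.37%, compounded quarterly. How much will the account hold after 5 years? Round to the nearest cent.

$25,669.01

With 4 periods per year: i = 0.015925, n = 20.
FV = 1100 × [(1+0.015925)^20 − 1] / 0.015925 = 1100 × 23.335466 = 25,669.0125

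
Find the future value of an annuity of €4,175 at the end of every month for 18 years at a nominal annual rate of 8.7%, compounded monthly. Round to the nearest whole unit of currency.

€2,165,523

Periodic rate i = 0.087/12 = 0.00725; n = 18 × 12 = 216 periods.
FV = PMT · [(1+i)^n − 1] / i = 4175 · 518.688233 = 2,165,523.3740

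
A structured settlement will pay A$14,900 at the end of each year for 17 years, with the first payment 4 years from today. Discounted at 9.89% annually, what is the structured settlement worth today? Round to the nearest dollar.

PV at t=3 (ordinary 17-year annuity): 14900 × a(17|0.0989) = 14900 × 8.076456 = 120,339.1960
PV₀ = 120,339.1960 / (1+0.0989)^3 = 120,339.1960 / 1.327011 = 90,684.4003

A$90,684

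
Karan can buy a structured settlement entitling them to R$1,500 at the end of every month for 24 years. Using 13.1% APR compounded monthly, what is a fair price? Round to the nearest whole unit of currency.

R$131,379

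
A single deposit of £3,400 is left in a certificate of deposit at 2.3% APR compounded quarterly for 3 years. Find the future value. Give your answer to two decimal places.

£3,642.16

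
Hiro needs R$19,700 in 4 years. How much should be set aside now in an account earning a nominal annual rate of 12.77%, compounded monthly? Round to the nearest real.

With 12 periods per year: i = 0.0106417, n = 48.
PV = 19,700 / (1 + 0.0106417)^48 = 19,700 / 1.662132 = 11,852.2460

R$11,852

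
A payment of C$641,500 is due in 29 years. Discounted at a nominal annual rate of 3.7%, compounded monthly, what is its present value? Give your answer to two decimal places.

C$219,743.29

Periodic rate i = 0.037/12 = 0.00308333; n = 29 × 12 = 348 periods.
Discount factor = (1+0.00308333)^(−348) = 0.342546; PV = 641,500 × 0.342546 = 219,743.2897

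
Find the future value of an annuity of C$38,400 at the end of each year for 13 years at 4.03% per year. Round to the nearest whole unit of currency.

C$639,678

Accumulation factor s(13|0.0403) = 16.658272; FV = 38400 × 16.658272 = 639,677.6351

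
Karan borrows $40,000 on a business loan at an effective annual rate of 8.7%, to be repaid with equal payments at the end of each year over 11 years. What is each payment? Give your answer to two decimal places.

$5,794.80

Annuity-PV factor = 6.902740; PMT = 40000 / 6.902740 = 5,794.7999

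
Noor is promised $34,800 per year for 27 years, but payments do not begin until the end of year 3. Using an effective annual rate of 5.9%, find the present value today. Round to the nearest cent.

$414,061.00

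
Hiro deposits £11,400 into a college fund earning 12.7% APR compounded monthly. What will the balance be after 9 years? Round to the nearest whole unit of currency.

£35,538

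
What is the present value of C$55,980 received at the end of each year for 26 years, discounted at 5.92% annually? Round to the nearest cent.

C$733,633.46

PV = 55980 × [1 − (1+0.0592)^(−26)] / 0.0592 = 55980 × 13.105278 = 733,633.4649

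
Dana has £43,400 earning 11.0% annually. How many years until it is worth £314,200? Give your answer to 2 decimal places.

18.97 years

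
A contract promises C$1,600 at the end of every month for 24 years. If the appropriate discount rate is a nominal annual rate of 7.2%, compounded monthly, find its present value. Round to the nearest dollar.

C$219,051

i = 0.072/12 = 0.006 per month; n = 24·12 = 288.
Annuity factor a(288|0.006) = 136.906847; PV = 1600 × 136.906847 = 219,050.9544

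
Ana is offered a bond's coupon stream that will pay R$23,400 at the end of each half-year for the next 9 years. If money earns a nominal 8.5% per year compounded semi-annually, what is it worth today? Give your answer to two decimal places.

R$290,298.06

i = 0.085/2 = 0.0425 per half-year; n = 9·2 = 18.
PV = 23400 × [1 − (1+0.0425)^(−18)] / 0.0425 = 23400 × 12.405900 = 290,298.0565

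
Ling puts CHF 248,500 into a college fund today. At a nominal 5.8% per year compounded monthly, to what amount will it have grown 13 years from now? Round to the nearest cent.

CHF 527,224.54

Periodic rate i = 0.058/12 = 0.00483333; n = 13 × 12 = 156 periods.
248,500 × (1+0.00483333)^156 = 248,500 × 2.121628 = 527,224.5396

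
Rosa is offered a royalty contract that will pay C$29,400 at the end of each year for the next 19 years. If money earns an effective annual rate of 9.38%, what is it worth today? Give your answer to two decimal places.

C$256,373.85

Annuity factor a(19|0.0938) = 8.720199; PV = 29400 × 8.720199 = 256,373.8523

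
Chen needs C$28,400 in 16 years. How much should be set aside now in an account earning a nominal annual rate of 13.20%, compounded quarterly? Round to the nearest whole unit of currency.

C$3,555

Periodic rate i = 0.132/4 = 0.033; n = 16 × 4 = 64 periods.
PV = FV·(1+i)^(−n) = 28,400 × 0.125193 = 3,555.4761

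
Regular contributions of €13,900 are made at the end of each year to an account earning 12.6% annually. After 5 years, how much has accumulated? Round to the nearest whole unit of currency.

FV = 13900 × [(1+0.126)^5 − 1] / 0.126 = 13900 × 6.429014 = 89,363.2936

€89,363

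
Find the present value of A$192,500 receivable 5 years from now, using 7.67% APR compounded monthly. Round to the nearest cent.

Periodic rate i = 0.0767/12 = 0.00639167; n = 5 × 12 = 60 periods.
PV = 192,500 / (1 + 0.00639167)^60 = 192,500 / 1.465622 = 131,343.5695

A$131,343.57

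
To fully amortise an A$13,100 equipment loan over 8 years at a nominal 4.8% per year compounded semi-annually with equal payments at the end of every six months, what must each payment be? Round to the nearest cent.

Periodic rate i = 0.048/2 = 0.024; n = 8 × 2 = 16 periods.
PMT = 13100 / ( [1 − (1+0.024)^(−16)] / 0.024 ) = 13100 / 13.157176 = 995.6544

A$995.65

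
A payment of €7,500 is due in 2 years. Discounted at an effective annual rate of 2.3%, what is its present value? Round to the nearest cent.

PV = 7,500 / (1 + 0.023)^2 = 7,500 / 1.046529 = 7,166.5477

€7,166.55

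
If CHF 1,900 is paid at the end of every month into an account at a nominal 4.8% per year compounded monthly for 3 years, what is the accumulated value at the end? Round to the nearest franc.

CHF 73,412

With 12 periods per year: i = 0.004, n = 36.
FV = 1900 × [(1+0.004)^36 − 1] / 0.004 = 1900 × 38.638108 = 73,412.4061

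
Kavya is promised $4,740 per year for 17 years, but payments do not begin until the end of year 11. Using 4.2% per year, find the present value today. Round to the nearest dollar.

$37,629

PV at t=10 (ordinary 17-year annuity): 4740 × a(17|0.042) = 4740 × 11.979122 = 56,781.0393
PV₀ = 56,781.0393 / (1+0.042)^10 = 56,781.0393 / 1.508958 = 37,629.3007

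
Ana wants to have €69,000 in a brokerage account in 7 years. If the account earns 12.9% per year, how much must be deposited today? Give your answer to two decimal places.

PV = FV·(1+i)^(−n) = 69,000 × 0.427703 = 29,511.5145

€29,511.51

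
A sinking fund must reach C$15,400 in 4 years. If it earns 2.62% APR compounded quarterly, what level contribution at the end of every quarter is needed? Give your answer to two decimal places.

C$916.09

i = 0.0262/4 = 0.00655 per quarter; n = 4·4 = 16.
FV-annuity factor = 16.810545; PMT = 15400 / 16.810545 = 916.0917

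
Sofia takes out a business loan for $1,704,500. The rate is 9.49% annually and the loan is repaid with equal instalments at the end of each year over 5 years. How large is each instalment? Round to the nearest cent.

$443,799.59

PMT = 1.7045e+06 / ( [1 − (1+0.0949)^(−5)] / 0.0949 ) = 1.7045e+06 / 3.840698 = 443,799.5912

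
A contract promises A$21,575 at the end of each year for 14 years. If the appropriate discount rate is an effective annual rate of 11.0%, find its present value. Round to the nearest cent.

PV = PMT · [1 − (1+i)^(−n)] / i = 21575 · 6.981865 = 150,633.7423

A$150,633.74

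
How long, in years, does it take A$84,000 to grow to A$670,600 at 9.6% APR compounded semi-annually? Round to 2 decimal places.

22.15 years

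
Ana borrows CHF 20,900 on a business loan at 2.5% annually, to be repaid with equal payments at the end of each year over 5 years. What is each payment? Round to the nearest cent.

PMT = 20900 / ( [1 − (1+0.025)^(−5)] / 0.025 ) = 20900 / 4.645828 = 4,498.6594

CHF 4,498.66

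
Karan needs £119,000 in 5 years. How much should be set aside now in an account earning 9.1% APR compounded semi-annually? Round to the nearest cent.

With 2 periods per year: i = 0.0455, n = 10.
PV = 119,000 / (1 + 0.0455)^10 = 119,000 / 1.560416 = 76,261.7189

£76,261.72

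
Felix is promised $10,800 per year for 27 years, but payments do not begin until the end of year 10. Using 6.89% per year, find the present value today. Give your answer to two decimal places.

Value one period before first payment (t=9): 10800 × [1 − (1+0.0689)^(−27)] / 0.0689 = 10800 × 12.112304 = 130,812.8843
PV₀ = 130,812.8843 / (1+0.0689)^9 = 130,812.8843 / 1.821519 = 71,815.2750

$71,815.28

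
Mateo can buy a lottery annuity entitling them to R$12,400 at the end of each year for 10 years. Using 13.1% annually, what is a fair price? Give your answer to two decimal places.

R$67,017.36

PV = PMT · [1 − (1+i)^(−n)] / i = 12400 · 5.404626 = 67,017.3604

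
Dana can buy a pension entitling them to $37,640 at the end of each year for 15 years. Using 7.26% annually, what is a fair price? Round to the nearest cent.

$337,262.34

PV = 37640 × [1 − (1+0.0726)^(−15)] / 0.0726 = 37640 × 8.960211 = 337,262.3440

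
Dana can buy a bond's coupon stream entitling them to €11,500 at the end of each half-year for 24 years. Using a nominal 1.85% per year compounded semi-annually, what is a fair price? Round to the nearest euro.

€444,116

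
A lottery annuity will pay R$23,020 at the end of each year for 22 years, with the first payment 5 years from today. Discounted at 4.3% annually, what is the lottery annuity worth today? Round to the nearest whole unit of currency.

R$273,215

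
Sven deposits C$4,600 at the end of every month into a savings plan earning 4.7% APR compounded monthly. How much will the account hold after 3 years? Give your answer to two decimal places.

C$177,471.03

Periodic rate i = 0.047/12 = 0.00391667; n = 3 × 12 = 36 periods.
FV = PMT · [(1+i)^n − 1] / i = 4600 · 38.580659 = 177,471.0328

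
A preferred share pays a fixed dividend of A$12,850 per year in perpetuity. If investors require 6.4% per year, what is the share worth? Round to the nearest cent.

PV = PMT / i = 12850 / 0.064 = 200,781.2500

A$200,781.25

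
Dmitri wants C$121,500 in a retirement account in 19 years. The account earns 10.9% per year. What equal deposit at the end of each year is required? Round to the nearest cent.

C$2,156.92

PMT = 121500 / ( [(1+0.109)^19 − 1] / 0.109 ) = 121500 / 56.330451 = 2,156.9151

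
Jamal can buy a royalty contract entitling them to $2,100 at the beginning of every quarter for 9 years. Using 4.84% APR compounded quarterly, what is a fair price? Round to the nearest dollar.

$61,730

i = 0.0484/4 = 0.0121 per quarter; n = 9·4 = 36.
PV = PMT · [1 − (1+i)^(−n)] / i × (1+i) = 2100 · 29.395251 = 61,730.0261
(annuity-due: payments at period start, so ×(1+i).)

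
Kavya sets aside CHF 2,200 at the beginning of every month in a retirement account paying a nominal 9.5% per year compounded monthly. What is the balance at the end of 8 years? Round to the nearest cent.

CHF 317,035.56

Periodic rate i = 0.095/12 = 0.00791667; n = 8 × 12 = 96 periods.
Accumulation factor s(96|0.00791667) × (1+i) = 144.107073; FV = 2200 × 144.107073 = 317,035.5599
(Beginning-of-period payments → annuity-due factor ×(1+i).)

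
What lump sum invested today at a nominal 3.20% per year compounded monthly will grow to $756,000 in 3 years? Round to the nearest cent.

Periodic rate i = 0.032/12 = 0.00266667; n = 3 × 12 = 36 periods.
Discount factor = (1+0.00266667)^(−36) = 0.908580; PV = 756,000 × 0.908580 = 686,886.5560

$686,886.56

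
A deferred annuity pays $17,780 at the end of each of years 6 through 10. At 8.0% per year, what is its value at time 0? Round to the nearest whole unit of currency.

Value one period before first payment (t=5): 17780 × [1 − (1+0.08)^(−5)] / 0.08 = 17780 × 3.992710 = 70,990.3845
PV₀ = 70,990.3845 / (1+0.08)^5 = 70,990.3845 / 1.469328 = 48,314.8628

$48,315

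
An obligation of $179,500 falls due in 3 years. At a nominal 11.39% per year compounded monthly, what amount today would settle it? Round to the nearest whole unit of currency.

$127,751

i = 0.1139/12 = 0.00949167 per month; n = 3·12 = 36.
Discount factor = (1+0.00949167)^(−36) = 0.711707; PV = 179,500 × 0.711707 = 127,751.4616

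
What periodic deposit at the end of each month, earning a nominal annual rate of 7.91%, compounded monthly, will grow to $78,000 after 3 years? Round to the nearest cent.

Periodic rate i = 0.0791/12 = 0.00659167; n = 3 × 12 = 36 periods.
FV-annuity factor = 40.480591; PMT = 78000 / 40.480591 = 1,926.8493

$1,926.85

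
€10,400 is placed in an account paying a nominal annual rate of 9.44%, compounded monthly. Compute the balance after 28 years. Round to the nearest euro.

With 12 periods per year: i = 0.00786667, n = 336.
FV = 10,400 × (1 + 0.00786667)^336 = 144,700.1144

€144,700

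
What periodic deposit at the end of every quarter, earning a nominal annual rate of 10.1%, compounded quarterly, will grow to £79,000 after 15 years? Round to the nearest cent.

£575.74

Periodic rate i = 0.101/4 = 0.02525; n = 15 × 4 = 60 periods.
FV-annuity factor = 137.213560; PMT = 79000 / 137.213560 = 575.7448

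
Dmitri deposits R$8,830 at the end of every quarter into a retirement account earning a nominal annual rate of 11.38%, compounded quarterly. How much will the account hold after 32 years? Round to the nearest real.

R$10,944,120

i = 0.1138/4 = 0.02845 per quarter; n = 32·4 = 128.
FV = PMT · [(1+i)^n − 1] / i = 8830 · 1239.424721 = 10,944,120.2842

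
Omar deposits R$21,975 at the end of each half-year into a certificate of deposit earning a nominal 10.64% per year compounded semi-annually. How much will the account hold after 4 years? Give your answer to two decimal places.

R$212,258.59

i = 0.1064/2 = 0.0532 per half-year; n = 4·2 = 8.
FV = 21975 × [(1+0.0532)^8 − 1] / 0.0532 = 21975 × 9.659094 = 212,258.5894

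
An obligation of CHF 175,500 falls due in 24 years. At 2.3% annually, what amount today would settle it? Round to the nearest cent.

CHF 101,686.18

PV = FV·(1+i)^(−n) = 175,500 × 0.579408 = 101,686.1751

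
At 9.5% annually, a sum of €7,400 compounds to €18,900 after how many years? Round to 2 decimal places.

10.33 years

n = ln(18900/7400) / ln(1+0.095) = ln(2.55405) / 0.090754 = 10.3321 years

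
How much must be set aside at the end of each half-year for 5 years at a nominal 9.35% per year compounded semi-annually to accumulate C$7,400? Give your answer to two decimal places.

C$597.32

i = 0.0935/2 = 0.04675 per half-year; n = 5·2 = 10.
PMT = 7400 / ( [(1+0.04675)^10 − 1] / 0.04675 ) = 7400 / 12.388726 = 597.3173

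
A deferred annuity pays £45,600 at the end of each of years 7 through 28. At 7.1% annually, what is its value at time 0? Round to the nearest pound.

Value one period before first payment (t=6): 45600 × [1 − (1+0.071)^(−22)] / 0.071 = 45600 × 10.970115 = 500,237.2401
PV₀ = 500,237.2401 / (1+0.071)^6 = 500,237.2401 / 1.509165 = 331,466.1581

£331,466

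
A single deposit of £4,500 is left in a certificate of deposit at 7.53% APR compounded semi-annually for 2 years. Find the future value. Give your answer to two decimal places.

With 2 periods per year: i = 0.03765, n = 4.
FV = PV·(1+i)^n = 4,500 × 1.159321 = 5,216.9428

£5,216.94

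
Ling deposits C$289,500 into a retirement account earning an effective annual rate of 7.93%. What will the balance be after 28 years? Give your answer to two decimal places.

C$2,452,615.82

FV = PV·(1+i)^n = 289,500 × 8.471903 = 2,452,615.8229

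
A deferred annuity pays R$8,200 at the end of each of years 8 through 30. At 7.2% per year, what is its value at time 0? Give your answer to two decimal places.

Value one period before first payment (t=7): 8200 × [1 − (1+0.072)^(−23)] / 0.072 = 8200 × 11.082244 = 90,874.4022
Discount back 7 years: 90,874.4022 × (1+0.072)^(−7) = 90,874.4022 × 0.614662 = 55,857.0595

R$55,857.06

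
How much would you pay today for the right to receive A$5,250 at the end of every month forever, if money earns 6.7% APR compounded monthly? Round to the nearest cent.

A$940,298.51

Periodic rate i = 0.067/12 = 0.00558333.
PV = C/r = 5250/0.00558333 = 940,298.5075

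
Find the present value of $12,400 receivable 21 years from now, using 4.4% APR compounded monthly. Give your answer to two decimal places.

$4,930.23

Periodic rate i = 0.044/12 = 0.00366667; n = 21 × 12 = 252 periods.
PV = 12,400 / (1 + 0.00366667)^252 = 12,400 / 2.515094 = 4,930.2335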